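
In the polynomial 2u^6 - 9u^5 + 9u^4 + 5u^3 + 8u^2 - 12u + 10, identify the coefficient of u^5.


Read off the coefficient of u^5: -9


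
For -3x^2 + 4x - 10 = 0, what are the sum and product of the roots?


For ax^2+bx+c=0: sum = -b/a, product = c/a.
a=-3, b=4, c=-10
Sum = -(4)/-3 = 4/3
Product = (-10)/-3 = 10/3


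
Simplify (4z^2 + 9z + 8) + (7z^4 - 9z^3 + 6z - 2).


Align terms by degree and add:
  4z^2 + 9z + 8
+ 7z^4 - 9z^3 + 6z - 2
= 7z^4 - 9z^3 + 4z^2 + 15z + 6


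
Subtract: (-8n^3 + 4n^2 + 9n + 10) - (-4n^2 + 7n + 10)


Distribute the minus sign:
  (-8n^3 + 4n^2 + 9n + 10)
- (-4n^2 + 7n + 10)
Negate second polynomial: 4n^2 - 7n - 10
Add: -8n^3 + 8n^2 + 2n


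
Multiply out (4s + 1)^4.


Expand (4s + 1)^4 by repeated multiplication:
  (4s + 1)^2 = 16s^2 + 8s + 1
  (4s + 1)^3 = 64s^3 + 48s^2 + 12s + 1
= 256s^4 + 256s^3 + 96s^2 + 16s + 1


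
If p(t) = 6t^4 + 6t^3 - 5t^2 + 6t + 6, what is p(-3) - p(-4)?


p(-3) = 267
p(-4) = 1054
p(-3) - p(-4) = 267 - 1054 = -787


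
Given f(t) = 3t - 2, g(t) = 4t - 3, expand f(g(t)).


Substitute g(t) into f:
f(g(t)) = 3*(4t - 3) + (-2)
Expand and combine: 12t - 11


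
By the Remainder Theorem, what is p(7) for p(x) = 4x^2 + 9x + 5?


By the Remainder Theorem, the remainder equals p(7):
  4*(7)^2 = 196
  9*(7)^1 = 63
  constant: 5
Sum: 196 + 63 + 5 = 264


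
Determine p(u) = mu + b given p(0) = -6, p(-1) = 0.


p(u) = mu + b. Using p(0)=-6, p(-1)=0:
m = (-6)/(0 + 1) = -6/1 = -6
b = -6 - m*(0) = -6 = -6
p(u) = -6u - 6


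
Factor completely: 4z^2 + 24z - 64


Roots satisfy r1 + r2 = -b/a = -6 and r1*r2 = c/a = -16.
So r1 = -8, r2 = 2.
4z^2 + 24z - 64 = 4(z - r1)(z - r2) = 4(z + 8)(z - 2)


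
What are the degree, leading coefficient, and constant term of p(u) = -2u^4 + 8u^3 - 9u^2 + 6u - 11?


Highest power of u is 4, with coefficient -2. Constant term is -11.
Degree = 4, leading coefficient = -2, constant term = -11


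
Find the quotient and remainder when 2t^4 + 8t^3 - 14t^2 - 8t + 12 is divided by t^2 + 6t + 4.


(2t^4 + 8t^3 - 14t^2 - 8t + 12) / (t^2 + 6t + 4)
Step 1: 2t^2 * (t^2 + 6t + 4) = 2t^4 + 12t^3 + 8t^2; subtract.
Step 2: -4t * (t^2 + 6t + 4) = -4t^3 - 24t^2 - 16t; subtract.
Step 3: 2 * (t^2 + 6t + 4) = 2t^2 + 12t + 8; subtract.
Quotient: 2t^2 - 4t + 2, Remainder: -4t + 4


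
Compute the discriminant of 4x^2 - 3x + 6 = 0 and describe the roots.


D = b^2 - 4ac = (-3)^2 - 4(4)(6) = 9 - 96 = -87
Since D < 0: two complex conjugate roots (no real roots)


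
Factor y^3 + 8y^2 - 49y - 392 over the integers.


Try integer roots (divisors of -392). y=-7: p(-7)=0.
Divide out (y + 7): quotient is y^2 + y - 56.
Factor the quadratic: (y + 8)(y - 7)
Result: (y + 7)(y + 8)(y - 7)


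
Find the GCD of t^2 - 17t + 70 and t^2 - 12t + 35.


Factor each:
  t^2 - 17t + 70 = (t - 7)(t - 10)
  t^2 - 12t + 35 = (t - 7)(t - 5)
Common monic factor: t - 7


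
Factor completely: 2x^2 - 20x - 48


Roots satisfy r1 + r2 = -b/a = 10 and r1*r2 = c/a = -24.
So r1 = -2, r2 = 12.
2x^2 - 20x - 48 = 2(x - r1)(x - r2) = 2(x + 2)(x - 12)


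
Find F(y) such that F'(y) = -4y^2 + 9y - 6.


Reverse power rule on each term:
  ∫ -4y^2 dy = -(4/3)y^3
  ∫ 9y dy = (9/2)y^2
  ∫ -6 dy = -6y
F(y) = -(4/3)y^3 + (9/2)y^2 - 6y + C


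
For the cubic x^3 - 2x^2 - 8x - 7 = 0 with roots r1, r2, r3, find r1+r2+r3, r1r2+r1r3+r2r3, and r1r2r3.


Monic cubic x^3+bx^2+cx+d=0: sum=-b, pairwise sum=c, product=-d.
b=-2, c=-8, d=-7
r1+r2+r3 = 2
r1r2+r1r3+r2r3 = -8
r1r2r3 = 7


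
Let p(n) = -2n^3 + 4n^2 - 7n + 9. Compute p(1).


Using direct substitution:
  -2 * (1)^3 = -2
  4 * (1)^2 = 4
  -7 * (1)^1 = -7
  constant: 9
Sum = -2 + 4 - 7 + 9 = 4


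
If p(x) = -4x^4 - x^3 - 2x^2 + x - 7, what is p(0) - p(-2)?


p(0) = -7
p(-2) = -73
p(0) - p(-2) = -7 + 73 = 66


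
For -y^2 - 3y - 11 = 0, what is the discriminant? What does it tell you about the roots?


D = b^2 - 4ac = (-3)^2 - 4(-1)(-11) = 9 - 44 = -35
Since D < 0: two complex conjugate roots (no real roots)


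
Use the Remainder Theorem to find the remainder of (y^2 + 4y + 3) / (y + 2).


By the Remainder Theorem, the remainder equals p(-2):
  1*(-2)^2 = 4
  4*(-2)^1 = -8
  constant: 3
Sum: 4 - 8 + 3 = -1


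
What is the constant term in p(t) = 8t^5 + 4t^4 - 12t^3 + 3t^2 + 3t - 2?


Read off the constant term: -2


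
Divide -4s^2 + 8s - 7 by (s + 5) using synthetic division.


Synthetic division with c = -5. Coefficients: -4, 8, -7
Bring down -4.
  -4 * -5 = 20; 20 + 8 = 28
  28 * -5 = -140; -140 - 7 = -147
Quotient: -4s + 28, Remainder: -147


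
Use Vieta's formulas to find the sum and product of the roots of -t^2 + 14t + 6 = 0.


For at^2+bt+c=0: sum = -b/a, product = c/a.
a=-1, b=14, c=6
Sum = -(14)/-1 = 14
Product = (6)/-1 = -6


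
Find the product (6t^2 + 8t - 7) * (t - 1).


Distribute each term of the first polynomial:
  (6t^2)(t - 1) = 6t^3 - 6t^2
  (8t)(t - 1) = 8t^2 - 8t
  (-7)(t - 1) = -7t + 7
Sum: 6t^3 + 2t^2 - 15t + 7


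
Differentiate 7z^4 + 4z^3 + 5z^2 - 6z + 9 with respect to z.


Apply the power rule term by term:
  d/dz(7z^4) = 28z^3
  d/dz(4z^3) = 12z^2
  d/dz(5z^2) = 10z
  d/dz(-6z) = -6
  d/dz(9) = 0
p'(z) = 28z^3 + 12z^2 + 10z - 6


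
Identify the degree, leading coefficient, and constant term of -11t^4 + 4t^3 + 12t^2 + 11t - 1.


Highest power of t is 4, with coefficient -11. Constant term is -1.
Degree = 4, leading coefficient = -11, constant term = -1


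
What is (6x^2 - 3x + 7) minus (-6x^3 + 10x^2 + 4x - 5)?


Distribute the minus sign:
  (6x^2 - 3x + 7)
- (-6x^3 + 10x^2 + 4x - 5)
Negate second polynomial: 6x^3 - 10x^2 - 4x + 5
Add: 6x^3 - 4x^2 - 7x + 12


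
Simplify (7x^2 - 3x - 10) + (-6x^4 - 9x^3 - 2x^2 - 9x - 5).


Align terms by degree and add:
  7x^2 - 3x - 10
  -6x^4 - 9x^3 - 2x^2 - 9x - 5
= -6x^4 - 9x^3 + 5x^2 - 12x - 15


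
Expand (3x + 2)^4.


Expand (3x + 2)^4 by repeated multiplication:
  (3x + 2)^2 = 9x^2 + 12x + 4
  (3x + 2)^3 = 27x^3 + 54x^2 + 36x + 8
= 81x^4 + 216x^3 + 216x^2 + 96x + 16


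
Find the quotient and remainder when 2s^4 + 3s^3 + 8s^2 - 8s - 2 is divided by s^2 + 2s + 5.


(2s^4 + 3s^3 + 8s^2 - 8s - 2) / (s^2 + 2s + 5)
Step 1: 2s^2 * (s^2 + 2s + 5) = 2s^4 + 4s^3 + 10s^2; subtract.
Step 2: -s * (s^2 + 2s + 5) = -s^3 - 2s^2 - 5s; subtract.
Step 3: 0 * (s^2 + 2s + 5) = 0; subtract.
Quotient: 2s^2 - s, Remainder: -3s - 2


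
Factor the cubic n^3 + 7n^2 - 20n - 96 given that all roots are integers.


Try integer roots (divisors of -96). n=4: p(4)=0.
Divide out (n - 4): quotient is n^2 + 11n + 24.
Factor the quadratic: (n + 3)(n + 8)
Result: (n - 4)(n + 3)(n + 8)


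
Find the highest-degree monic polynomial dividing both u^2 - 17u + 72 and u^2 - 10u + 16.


Factor each:
  u^2 - 17u + 72 = (u - 8)(u - 9)
  u^2 - 10u + 16 = (u - 8)(u - 2)
Common monic factor: u - 8


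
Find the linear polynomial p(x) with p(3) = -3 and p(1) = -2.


p(x) = mx + b. Using p(3)=-3, p(1)=-2:
m = (-3 + 2)/(3 - 1) = -1/2 = -1/2
b = -3 - m*(3) = -3 + 3/2 = -3/2
p(x) = -(1/2)x - (3/2)


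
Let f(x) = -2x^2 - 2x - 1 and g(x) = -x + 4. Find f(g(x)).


Substitute g(x) into f:
f(g(x)) = -2*(-x + 4)^2 + (-2)*(-x + 4) + (-1)
(-x + 4)^2 = x^2 - 8x + 16
Expand and combine: -2x^2 + 18x - 41


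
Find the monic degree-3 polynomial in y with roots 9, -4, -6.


p(y) = (y - 9)(y + 4)(y + 6)
Expand: y^3 + y^2 - 66y - 216


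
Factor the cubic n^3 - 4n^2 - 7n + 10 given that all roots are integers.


Try integer roots (divisors of 10). n=1: p(1)=0.
Divide out (n - 1): quotient is n^2 - 3n - 10.
Factor the quadratic: (n + 2)(n - 5)
Result: (n - 1)(n + 2)(n - 5)


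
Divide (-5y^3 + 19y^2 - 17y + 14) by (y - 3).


(-5y^3 + 19y^2 - 17y + 14) / (y - 3)
Step 1: -5y^2 * (y - 3) = -5y^3 + 15y^2; subtract.
Step 2: 4y * (y - 3) = 4y^2 - 12y; subtract.
Step 3: -5 * (y - 3) = -5y + 15; subtract.
Quotient: -5y^2 + 4y - 5, Remainder: -1


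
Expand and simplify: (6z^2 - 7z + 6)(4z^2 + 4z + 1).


Distribute each term of the first polynomial:
  (6z^2)(4z^2 + 4z + 1) = 24z^4 + 24z^3 + 6z^2
  (-7z)(4z^2 + 4z + 1) = -28z^3 - 28z^2 - 7z
  (6)(4z^2 + 4z + 1) = 24z^2 + 24z + 6
Sum: 24z^4 - 4z^3 + 2z^2 + 17z + 6


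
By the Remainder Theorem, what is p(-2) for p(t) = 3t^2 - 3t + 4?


By the Remainder Theorem, the remainder equals p(-2):
  3*(-2)^2 = 12
  -3*(-2)^1 = 6
  constant: 4
Sum: 12 + 6 + 4 = 22


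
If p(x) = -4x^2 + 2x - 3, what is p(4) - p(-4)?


p(4) = -59
p(-4) = -75
p(4) - p(-4) = -59 + 75 = 16


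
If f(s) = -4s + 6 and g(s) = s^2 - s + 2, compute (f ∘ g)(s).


Substitute g(s) into f:
f(g(s)) = -4*(s^2 - s + 2) + 6
Expand and combine: -4s^2 + 4s - 2


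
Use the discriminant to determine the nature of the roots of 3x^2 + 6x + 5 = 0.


D = b^2 - 4ac = (6)^2 - 4(3)(5) = 36 - 60 = -24
Since D < 0: two complex conjugate roots (no real roots)


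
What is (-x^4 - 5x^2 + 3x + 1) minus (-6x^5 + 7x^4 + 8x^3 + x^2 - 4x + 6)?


Distribute the minus sign:
  (-x^4 - 5x^2 + 3x + 1)
- (-6x^5 + 7x^4 + 8x^3 + x^2 - 4x + 6)
Negate second polynomial: 6x^5 - 7x^4 - 8x^3 - x^2 + 4x - 6
Add: 6x^5 - 8x^4 - 8x^3 - 6x^2 + 7x - 5


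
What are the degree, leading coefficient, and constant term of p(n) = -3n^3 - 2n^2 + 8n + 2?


Highest power of n is 3, with coefficient -3. Constant term is 2.
Degree = 3, leading coefficient = -3, constant term = 2


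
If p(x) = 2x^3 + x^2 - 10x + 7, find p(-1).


Using direct substitution:
  2 * (-1)^3 = -2
  1 * (-1)^2 = 1
  -10 * (-1)^1 = 10
  constant: 7
Sum = -2 + 1 + 10 + 7 = 16


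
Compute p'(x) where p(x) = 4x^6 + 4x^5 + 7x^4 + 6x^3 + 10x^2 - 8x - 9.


Apply the power rule term by term:
  d/dx(4x^6) = 24x^5
  d/dx(4x^5) = 20x^4
  d/dx(7x^4) = 28x^3
  d/dx(6x^3) = 18x^2
  d/dx(10x^2) = 20x
  d/dx(-8x) = -8
  d/dx(-9) = 0
p'(x) = 24x^5 + 20x^4 + 28x^3 + 18x^2 + 20x - 8


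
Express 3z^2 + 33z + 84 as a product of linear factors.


Roots satisfy r1 + r2 = -b/a = -11 and r1*r2 = c/a = 28.
So r1 = -7, r2 = -4.
3z^2 + 33z + 84 = 3(z - r1)(z - r2) = 3(z + 7)(z + 4)


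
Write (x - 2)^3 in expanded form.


Expand (x - 2)^3 by repeated multiplication:
  (x - 2)^2 = x^2 - 4x + 4
= x^3 - 6x^2 + 12x - 8


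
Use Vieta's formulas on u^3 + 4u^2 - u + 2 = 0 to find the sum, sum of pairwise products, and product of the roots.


Monic cubic u^3+bu^2+cu+d=0: sum=-b, pairwise sum=c, product=-d.
b=4, c=-1, d=2
r1+r2+r3 = -4
r1r2+r1r3+r2r3 = -1
r1r2r3 = -2


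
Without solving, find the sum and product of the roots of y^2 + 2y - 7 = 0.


For ay^2+by+c=0: sum = -b/a, product = c/a.
a=1, b=2, c=-7
Sum = -(2)/1 = -2
Product = (-7)/1 = -7


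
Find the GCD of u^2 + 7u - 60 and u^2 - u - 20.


Factor each:
  u^2 + 7u - 60 = (u - 5)(u + 12)
  u^2 - u - 20 = (u - 5)(u + 4)
Common monic factor: u - 5


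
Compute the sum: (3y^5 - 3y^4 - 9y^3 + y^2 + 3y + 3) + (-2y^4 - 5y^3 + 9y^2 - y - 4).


Align terms by degree and add:
  3y^5 - 3y^4 - 9y^3 + y^2 + 3y + 3
  -2y^4 - 5y^3 + 9y^2 - y - 4
= 3y^5 - 5y^4 - 14y^3 + 10y^2 + 2y - 1


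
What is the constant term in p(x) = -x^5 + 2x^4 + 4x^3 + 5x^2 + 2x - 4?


Read off the constant term: -4


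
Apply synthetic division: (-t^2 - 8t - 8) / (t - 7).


Synthetic division with c = 7. Coefficients: -1, -8, -8
Bring down -1.
  -1 * 7 = -7; -7 - 8 = -15
  -15 * 7 = -105; -105 - 8 = -113
Quotient: -t - 15, Remainder: -113


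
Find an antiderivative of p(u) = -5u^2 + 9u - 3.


Reverse power rule on each term:
  ∫ -5u^2 du = -(5/3)u^3
  ∫ 9u du = (9/2)u^2
  ∫ -3 du = -3u
F(u) = -(5/3)u^3 + (9/2)u^2 - 3u + C


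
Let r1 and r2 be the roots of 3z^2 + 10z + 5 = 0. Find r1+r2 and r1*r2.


For az^2+bz+c=0: sum = -b/a, product = c/a.
a=3, b=10, c=5
Sum = -(10)/3 = -10/3
Product = (5)/3 = 5/3


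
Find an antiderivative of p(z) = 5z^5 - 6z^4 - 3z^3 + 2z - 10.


Reverse power rule on each term:
  ∫ 5z^5 dz = (5/6)z^6
  ∫ -6z^4 dz = -(6/5)z^5
  ∫ -3z^3 dz = -(3/4)z^4
  ∫ 2z dz = z^2
  ∫ -10 dz = -10z
F(z) = (5/6)z^6 - (6/5)z^5 - (3/4)z^4 + z^2 - 10z + C


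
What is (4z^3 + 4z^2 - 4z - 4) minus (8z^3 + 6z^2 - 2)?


Distribute the minus sign:
  (4z^3 + 4z^2 - 4z - 4)
- (8z^3 + 6z^2 - 2)
Negate second polynomial: -8z^3 - 6z^2 + 2
Add: -4z^3 - 2z^2 - 4z - 2


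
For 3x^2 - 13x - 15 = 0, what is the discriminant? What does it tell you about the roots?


D = b^2 - 4ac = (-13)^2 - 4(3)(-15) = 169 + 180 = 349
Since D > 0: two distinct irrational roots


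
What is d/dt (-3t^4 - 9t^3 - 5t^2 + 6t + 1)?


Apply the power rule term by term:
  d/dt(-3t^4) = -12t^3
  d/dt(-9t^3) = -27t^2
  d/dt(-5t^2) = -10t
  d/dt(6t) = 6
  d/dt(1) = 0
p'(t) = -12t^3 - 27t^2 - 10t + 6


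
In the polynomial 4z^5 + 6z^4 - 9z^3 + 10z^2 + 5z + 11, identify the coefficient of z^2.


Read off the coefficient of z^2: 10


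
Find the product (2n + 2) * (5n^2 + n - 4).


Distribute each term of the first polynomial:
  (2n)(5n^2 + n - 4) = 10n^3 + 2n^2 - 8n
  (2)(5n^2 + n - 4) = 10n^2 + 2n - 8
Sum: 10n^3 + 12n^2 - 6n - 8


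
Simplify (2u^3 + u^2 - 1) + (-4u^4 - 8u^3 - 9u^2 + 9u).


Align terms by degree and add:
  2u^3 + u^2 - 1
  -4u^4 - 8u^3 - 9u^2 + 9u
= -4u^4 - 6u^3 - 8u^2 + 9u - 1


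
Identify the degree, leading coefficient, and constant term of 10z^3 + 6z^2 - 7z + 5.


Highest power of z is 3, with coefficient 10. Constant term is 5.
Degree = 3, leading coefficient = 10, constant term = 5


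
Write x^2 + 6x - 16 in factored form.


Roots satisfy r1 + r2 = -b/a = -6 and r1*r2 = c/a = -16.
So r1 = 2, r2 = -8.
x^2 + 6x - 16 = (x - r1)(x - r2) = (x - 2)(x + 8)


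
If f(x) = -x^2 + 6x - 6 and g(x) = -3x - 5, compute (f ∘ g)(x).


Substitute g(x) into f:
f(g(x)) = -1*(-3x - 5)^2 + 6*(-3x - 5) + (-6)
(-3x - 5)^2 = 9x^2 + 30x + 25
Expand and combine: -9x^2 - 48x - 61


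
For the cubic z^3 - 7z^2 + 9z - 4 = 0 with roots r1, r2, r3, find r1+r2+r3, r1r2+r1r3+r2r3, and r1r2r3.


Monic cubic z^3+bz^2+cz+d=0: sum=-b, pairwise sum=c, product=-d.
b=-7, c=9, d=-4
r1+r2+r3 = 7
r1r2+r1r3+r2r3 = 9
r1r2r3 = 4


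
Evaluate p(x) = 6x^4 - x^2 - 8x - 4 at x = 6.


Using direct substitution:
  6 * (6)^4 = 7776
  0 * (6)^3 = 0
  -1 * (6)^2 = -36
  -8 * (6)^1 = -48
  constant: -4
Sum = 7776 + 0 - 36 - 48 - 4 = 7688


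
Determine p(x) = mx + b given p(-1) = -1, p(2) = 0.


p(x) = mx + b. Using p(-1)=-1, p(2)=0:
m = (-1)/(-1 - 2) = -1/-3 = 1/3
b = -1 - m*(-1) = -1 + 1/3 = -2/3
p(x) = (1/3)x - (2/3)


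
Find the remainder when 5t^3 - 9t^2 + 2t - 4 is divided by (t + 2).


By the Remainder Theorem, the remainder equals p(-2):
  5*(-2)^3 = -40
  -9*(-2)^2 = -36
  2*(-2)^1 = -4
  constant: -4
Sum: -40 - 36 - 4 - 4 = -84


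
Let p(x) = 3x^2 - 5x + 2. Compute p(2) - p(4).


p(2) = 4
p(4) = 30
p(2) - p(4) = 4 - 30 = -26


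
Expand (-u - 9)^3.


Expand (-u - 9)^3 by repeated multiplication:
  (-u - 9)^2 = u^2 + 18u + 81
= -u^3 - 27u^2 - 243u - 729


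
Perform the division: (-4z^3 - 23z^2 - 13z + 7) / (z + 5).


(-4z^3 - 23z^2 - 13z + 7) / (z + 5)
Step 1: -4z^2 * (z + 5) = -4z^3 - 20z^2; subtract.
Step 2: -3z * (z + 5) = -3z^2 - 15z; subtract.
Step 3: 2 * (z + 5) = 2z + 10; subtract.
Quotient: -4z^2 - 3z + 2, Remainder: -3


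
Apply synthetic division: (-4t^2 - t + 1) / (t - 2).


Synthetic division with c = 2. Coefficients: -4, -1, 1
Bring down -4.
  -4 * 2 = -8; -8 - 1 = -9
  -9 * 2 = -18; -18 + 1 = -17
Quotient: -4t - 9, Remainder: -17


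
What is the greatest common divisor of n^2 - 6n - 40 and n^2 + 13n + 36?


Factor each:
  n^2 - 6n - 40 = (n + 4)(n - 10)
  n^2 + 13n + 36 = (n + 4)(n + 9)
Common monic factor: n + 4


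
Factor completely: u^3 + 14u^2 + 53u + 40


Try integer roots (divisors of 40). u=-1: p(-1)=0.
Divide out (u + 1): quotient is u^2 + 13u + 40.
Factor the quadratic: (u + 5)(u + 8)
Result: (u + 1)(u + 5)(u + 8)


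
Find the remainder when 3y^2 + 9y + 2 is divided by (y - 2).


By the Remainder Theorem, the remainder equals p(2):
  3*(2)^2 = 12
  9*(2)^1 = 18
  constant: 2
Sum: 12 + 18 + 2 = 32


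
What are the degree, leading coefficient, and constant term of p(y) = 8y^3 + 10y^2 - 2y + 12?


Highest power of y is 3, with coefficient 8. Constant term is 12.
Degree = 3, leading coefficient = 8, constant term = 12


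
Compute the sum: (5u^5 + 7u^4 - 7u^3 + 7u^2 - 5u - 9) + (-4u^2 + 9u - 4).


Align terms by degree and add:
  5u^5 + 7u^4 - 7u^3 + 7u^2 - 5u - 9
  -4u^2 + 9u - 4
= 5u^5 + 7u^4 - 7u^3 + 3u^2 + 4u - 13


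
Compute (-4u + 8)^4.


Expand (-4u + 8)^4 by repeated multiplication:
  (-4u + 8)^2 = 16u^2 - 64u + 64
  (-4u + 8)^3 = -64u^3 + 384u^2 - 768u + 512
= 256u^4 - 2048u^3 + 6144u^2 - 8192u + 4096


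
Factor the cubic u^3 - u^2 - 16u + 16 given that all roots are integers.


Try integer roots (divisors of 16). u=4: p(4)=0.
Divide out (u - 4): quotient is u^2 + 3u - 4.
Factor the quadratic: (u + 4)(u - 1)
Result: (u - 4)(u + 4)(u - 1)


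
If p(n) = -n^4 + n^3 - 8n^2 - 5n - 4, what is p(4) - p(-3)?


p(4) = -344
p(-3) = -169
p(4) - p(-3) = -344 + 169 = -175


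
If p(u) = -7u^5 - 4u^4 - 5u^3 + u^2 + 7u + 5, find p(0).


Using direct substitution:
  -7 * (0)^5 = 0
  -4 * (0)^4 = 0
  -5 * (0)^3 = 0
  1 * (0)^2 = 0
  7 * (0)^1 = 0
  constant: 5
Sum = 0 + 0 + 0 + 0 + 0 + 5 = 5


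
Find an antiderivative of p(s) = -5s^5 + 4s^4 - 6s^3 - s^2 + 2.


Reverse power rule on each term:
  ∫ -5s^5 ds = -(5/6)s^6
  ∫ 4s^4 ds = (4/5)s^5
  ∫ -6s^3 ds = -(3/2)s^4
  ∫ -s^2 ds = -(1/3)s^3
  ∫ 2 ds = 2s
F(s) = -(5/6)s^6 + (4/5)s^5 - (3/2)s^4 - (1/3)s^3 + 2s + C


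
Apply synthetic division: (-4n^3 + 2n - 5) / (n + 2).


Synthetic division with c = -2. Coefficients: -4, 0, 2, -5
Bring down -4.
  -4 * -2 = 8; 8 + 0 = 8
  8 * -2 = -16; -16 + 2 = -14
  -14 * -2 = 28; 28 - 5 = 23
Quotient: -4n^2 + 8n - 14, Remainder: 23


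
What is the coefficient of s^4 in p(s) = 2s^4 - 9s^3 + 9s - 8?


Read off the coefficient of s^4: 2


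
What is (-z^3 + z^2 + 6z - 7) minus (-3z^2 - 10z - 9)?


Distribute the minus sign:
  (-z^3 + z^2 + 6z - 7)
- (-3z^2 - 10z - 9)
Negate second polynomial: 3z^2 + 10z + 9
Add: -z^3 + 4z^2 + 16z + 2


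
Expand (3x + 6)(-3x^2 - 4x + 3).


Distribute each term of the first polynomial:
  (3x)(-3x^2 - 4x + 3) = -9x^3 - 12x^2 + 9x
  (6)(-3x^2 - 4x + 3) = -18x^2 - 24x + 18
Sum: -9x^3 - 30x^2 - 15x + 18


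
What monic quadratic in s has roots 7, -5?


p(s) = (s - 7)(s + 5)
Expand: s^2 - 2s - 35


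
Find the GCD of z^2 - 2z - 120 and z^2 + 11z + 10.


Factor each:
  z^2 - 2z - 120 = (z + 10)(z - 12)
  z^2 + 11z + 10 = (z + 10)(z + 1)
Common monic factor: z + 10


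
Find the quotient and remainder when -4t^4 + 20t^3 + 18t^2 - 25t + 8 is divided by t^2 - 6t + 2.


(-4t^4 + 20t^3 + 18t^2 - 25t + 8) / (t^2 - 6t + 2)
Step 1: -4t^2 * (t^2 - 6t + 2) = -4t^4 + 24t^3 - 8t^2; subtract.
Step 2: -4t * (t^2 - 6t + 2) = -4t^3 + 24t^2 - 8t; subtract.
Step 3: 2 * (t^2 - 6t + 2) = 2t^2 - 12t + 4; subtract.
Quotient: -4t^2 - 4t + 2, Remainder: -5t + 4


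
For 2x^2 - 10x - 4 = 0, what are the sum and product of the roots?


For ax^2+bx+c=0: sum = -b/a, product = c/a.
a=2, b=-10, c=-4
Sum = -(-10)/2 = 5
Product = (-4)/2 = -2


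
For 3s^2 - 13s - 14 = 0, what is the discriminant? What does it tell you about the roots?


D = b^2 - 4ac = (-13)^2 - 4(3)(-14) = 169 + 168 = 337
Since D > 0: two distinct irrational roots


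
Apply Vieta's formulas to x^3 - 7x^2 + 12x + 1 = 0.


Monic cubic x^3+bx^2+cx+d=0: sum=-b, pairwise sum=c, product=-d.
b=-7, c=12, d=1
r1+r2+r3 = 7
r1r2+r1r3+r2r3 = 12
r1r2r3 = -1


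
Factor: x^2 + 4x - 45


Roots satisfy r1 + r2 = -b/a = -4 and r1*r2 = c/a = -45.
So r1 = -9, r2 = 5.
x^2 + 4x - 45 = (x - r1)(x - r2) = (x + 9)(x - 5)


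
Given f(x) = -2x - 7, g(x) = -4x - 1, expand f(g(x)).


Substitute g(x) into f:
f(g(x)) = -2*(-4x - 1) + (-7)
Expand and combine: 8x - 5


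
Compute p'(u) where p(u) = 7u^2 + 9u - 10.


Apply the power rule term by term:
  d/du(7u^2) = 14u
  d/du(9u) = 9
  d/du(-10) = 0
p'(u) = 14u + 9


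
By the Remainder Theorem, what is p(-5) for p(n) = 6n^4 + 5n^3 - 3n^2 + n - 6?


By the Remainder Theorem, the remainder equals p(-5):
  6*(-5)^4 = 3750
  5*(-5)^3 = -625
  -3*(-5)^2 = -75
  1*(-5)^1 = -5
  constant: -6
Sum: 3750 - 625 - 75 - 5 - 6 = 3039


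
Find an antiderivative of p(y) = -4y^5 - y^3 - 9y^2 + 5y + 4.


Reverse power rule on each term:
  ∫ -4y^5 dy = -(2/3)y^6
  ∫ -y^3 dy = -(1/4)y^4
  ∫ -9y^2 dy = -3y^3
  ∫ 5y dy = (5/2)y^2
  ∫ 4 dy = 4y
F(y) = -(2/3)y^6 - (1/4)y^4 - 3y^3 + (5/2)y^2 + 4y + C


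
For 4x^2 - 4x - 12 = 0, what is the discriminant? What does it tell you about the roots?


D = b^2 - 4ac = (-4)^2 - 4(4)(-12) = 16 + 192 = 208
Since D > 0: two distinct irrational roots


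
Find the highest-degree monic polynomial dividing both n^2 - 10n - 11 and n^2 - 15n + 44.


Factor each:
  n^2 - 10n - 11 = (n - 11)(n + 1)
  n^2 - 15n + 44 = (n - 11)(n - 4)
Common monic factor: n - 11


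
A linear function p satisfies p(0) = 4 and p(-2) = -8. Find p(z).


p(z) = mz + b. Using p(0)=4, p(-2)=-8:
m = (4 + 8)/(0 + 2) = 12/2 = 6
b = 4 - m*(0) = 4 = 4
p(z) = 6z + 4


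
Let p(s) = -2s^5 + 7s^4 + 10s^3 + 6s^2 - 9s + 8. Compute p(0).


Using direct substitution:
  -2 * (0)^5 = 0
  7 * (0)^4 = 0
  10 * (0)^3 = 0
  6 * (0)^2 = 0
  -9 * (0)^1 = 0
  constant: 8
Sum = 0 + 0 + 0 + 0 + 0 + 8 = 8


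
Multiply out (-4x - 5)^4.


Expand (-4x - 5)^4 by repeated multiplication:
  (-4x - 5)^2 = 16x^2 + 40x + 25
  (-4x - 5)^3 = -64x^3 - 240x^2 - 300x - 125
= 256x^4 + 1280x^3 + 2400x^2 + 2000x + 625


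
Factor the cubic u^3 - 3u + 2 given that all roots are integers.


Try integer roots (divisors of 2). u=-2: p(-2)=0.
Divide out (u + 2): quotient is u^2 - 2u + 1.
Factor the quadratic: (u - 1)(u - 1)
Result: (u + 2)(u - 1)(u - 1)


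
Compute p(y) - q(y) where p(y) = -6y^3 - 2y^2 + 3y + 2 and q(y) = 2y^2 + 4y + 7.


Distribute the minus sign:
  (-6y^3 - 2y^2 + 3y + 2)
- (2y^2 + 4y + 7)
Negate second polynomial: -2y^2 - 4y - 7
Add: -6y^3 - 4y^2 - y - 5


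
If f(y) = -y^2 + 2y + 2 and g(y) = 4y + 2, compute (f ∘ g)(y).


Substitute g(y) into f:
f(g(y)) = -1*(4y + 2)^2 + 2*(4y + 2) + 2
(4y + 2)^2 = 16y^2 + 16y + 4
Expand and combine: -16y^2 - 8y + 2


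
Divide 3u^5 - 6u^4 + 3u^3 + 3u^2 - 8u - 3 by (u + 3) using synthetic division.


Synthetic division with c = -3. Coefficients: 3, -6, 3, 3, -8, -3
Bring down 3.
  3 * -3 = -9; -9 - 6 = -15
  -15 * -3 = 45; 45 + 3 = 48
  48 * -3 = -144; -144 + 3 = -141
  -141 * -3 = 423; 423 - 8 = 415
  415 * -3 = -1245; -1245 - 3 = -1248
Quotient: 3u^4 - 15u^3 + 48u^2 - 141u + 415, Remainder: -1248


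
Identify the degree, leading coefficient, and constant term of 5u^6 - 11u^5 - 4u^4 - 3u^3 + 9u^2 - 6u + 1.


Highest power of u is 6, with coefficient 5. Constant term is 1.
Degree = 6, leading coefficient = 5, constant term = 1


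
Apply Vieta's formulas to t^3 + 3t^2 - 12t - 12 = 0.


Monic cubic t^3+bt^2+ct+d=0: sum=-b, pairwise sum=c, product=-d.
b=3, c=-12, d=-12
r1+r2+r3 = -3
r1r2+r1r3+r2r3 = -12
r1r2r3 = 12


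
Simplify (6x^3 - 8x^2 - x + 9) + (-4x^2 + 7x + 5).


Align terms by degree and add:
  6x^3 - 8x^2 - x + 9
  -4x^2 + 7x + 5
= 6x^3 - 12x^2 + 6x + 14


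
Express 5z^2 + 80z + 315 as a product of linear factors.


Roots satisfy r1 + r2 = -b/a = -16 and r1*r2 = c/a = 63.
So r1 = -7, r2 = -9.
5z^2 + 80z + 315 = 5(z - r1)(z - r2) = 5(z + 7)(z + 9)


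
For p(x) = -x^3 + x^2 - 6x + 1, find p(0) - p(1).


p(0) = 1
p(1) = -5
p(0) - p(1) = 1 + 5 = 6


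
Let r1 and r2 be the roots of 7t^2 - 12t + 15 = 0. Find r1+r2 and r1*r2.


For at^2+bt+c=0: sum = -b/a, product = c/a.
a=7, b=-12, c=15
Sum = -(-12)/7 = 12/7
Product = (15)/7 = 15/7


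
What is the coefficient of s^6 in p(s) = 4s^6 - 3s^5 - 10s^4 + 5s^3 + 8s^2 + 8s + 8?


Read off the coefficient of s^6: 4


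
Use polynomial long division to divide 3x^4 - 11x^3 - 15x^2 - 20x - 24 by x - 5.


(3x^4 - 11x^3 - 15x^2 - 20x - 24) / (x - 5)
Step 1: 3x^3 * (x - 5) = 3x^4 - 15x^3; subtract.
Step 2: 4x^2 * (x - 5) = 4x^3 - 20x^2; subtract.
Step 3: 5x * (x - 5) = 5x^2 - 25x; subtract.
Step 4: 5 * (x - 5) = 5x - 25; subtract.
Quotient: 3x^3 + 4x^2 + 5x + 5, Remainder: 1


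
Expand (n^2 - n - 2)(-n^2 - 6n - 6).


Distribute each term of the first polynomial:
  (n^2)(-n^2 - 6n - 6) = -n^4 - 6n^3 - 6n^2
  (-n)(-n^2 - 6n - 6) = n^3 + 6n^2 + 6n
  (-2)(-n^2 - 6n - 6) = 2n^2 + 12n + 12
Sum: -n^4 - 5n^3 + 2n^2 + 18n + 12


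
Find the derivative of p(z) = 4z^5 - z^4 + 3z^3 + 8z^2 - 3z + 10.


Apply the power rule term by term:
  d/dz(4z^5) = 20z^4
  d/dz(-z^4) = -4z^3
  d/dz(3z^3) = 9z^2
  d/dz(8z^2) = 16z
  d/dz(-3z) = -3
  d/dz(10) = 0
p'(z) = 20z^4 - 4z^3 + 9z^2 + 16z - 3


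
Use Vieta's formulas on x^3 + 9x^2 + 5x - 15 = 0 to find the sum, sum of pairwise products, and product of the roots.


Monic cubic x^3+bx^2+cx+d=0: sum=-b, pairwise sum=c, product=-d.
b=9, c=5, d=-15
r1+r2+r3 = -9
r1r2+r1r3+r2r3 = 5
r1r2r3 = 15


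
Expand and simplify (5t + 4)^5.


Expand (5t + 4)^5 by repeated multiplication:
  (5t + 4)^2 = 25t^2 + 40t + 16
  (5t + 4)^3 = 125t^3 + 300t^2 + 240t + 64
  (5t + 4)^4 = 625t^4 + 2000t^3 + 2400t^2 + 1280t + 256
= 3125t^5 + 12500t^4 + 20000t^3 + 16000t^2 + 6400t + 1024


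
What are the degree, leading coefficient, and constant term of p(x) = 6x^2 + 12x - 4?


Highest power of x is 2, with coefficient 6. Constant term is -4.
Degree = 2, leading coefficient = 6, constant term = -4


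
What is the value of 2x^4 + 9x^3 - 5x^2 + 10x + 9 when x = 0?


Using direct substitution:
  2 * (0)^4 = 0
  9 * (0)^3 = 0
  -5 * (0)^2 = 0
  10 * (0)^1 = 0
  constant: 9
Sum = 0 + 0 + 0 + 0 + 9 = 9


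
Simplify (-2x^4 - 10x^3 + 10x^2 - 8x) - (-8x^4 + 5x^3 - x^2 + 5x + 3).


Distribute the minus sign:
  (-2x^4 - 10x^3 + 10x^2 - 8x)
- (-8x^4 + 5x^3 - x^2 + 5x + 3)
Negate second polynomial: 8x^4 - 5x^3 + x^2 - 5x - 3
Add: 6x^4 - 15x^3 + 11x^2 - 13x - 3


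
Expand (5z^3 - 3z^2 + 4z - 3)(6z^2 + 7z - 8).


Distribute each term of the first polynomial:
  (5z^3)(6z^2 + 7z - 8) = 30z^5 + 35z^4 - 40z^3
  (-3z^2)(6z^2 + 7z - 8) = -18z^4 - 21z^3 + 24z^2
  (4z)(6z^2 + 7z - 8) = 24z^3 + 28z^2 - 32z
  (-3)(6z^2 + 7z - 8) = -18z^2 - 21z + 24
Sum: 30z^5 + 17z^4 - 37z^3 + 34z^2 - 53z + 24


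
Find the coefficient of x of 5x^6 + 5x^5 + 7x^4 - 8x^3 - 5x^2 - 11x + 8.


Read off the coefficient of x: -11


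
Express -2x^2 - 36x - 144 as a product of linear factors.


Roots satisfy r1 + r2 = -b/a = -18 and r1*r2 = c/a = 72.
So r1 = -6, r2 = -12.
-2x^2 - 36x - 144 = -2(x - r1)(x - r2) = -2(x + 6)(x + 12)


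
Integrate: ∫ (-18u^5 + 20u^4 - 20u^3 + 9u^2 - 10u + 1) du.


Reverse power rule on each term:
  ∫ -18u^5 du = -3u^6
  ∫ 20u^4 du = 4u^5
  ∫ -20u^3 du = -5u^4
  ∫ 9u^2 du = 3u^3
  ∫ -10u du = -5u^2
  ∫ 1 du = u
F(u) = -3u^6 + 4u^5 - 5u^4 + 3u^3 - 5u^2 + u + C


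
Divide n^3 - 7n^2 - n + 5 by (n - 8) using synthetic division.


Synthetic division with c = 8. Coefficients: 1, -7, -1, 5
Bring down 1.
  1 * 8 = 8; 8 - 7 = 1
  1 * 8 = 8; 8 - 1 = 7
  7 * 8 = 56; 56 + 5 = 61
Quotient: n^2 + n + 7, Remainder: 61


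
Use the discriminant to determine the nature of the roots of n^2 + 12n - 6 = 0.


D = b^2 - 4ac = (12)^2 - 4(1)(-6) = 144 + 24 = 168
Since D > 0: two distinct irrational roots


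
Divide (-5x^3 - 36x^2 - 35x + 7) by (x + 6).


(-5x^3 - 36x^2 - 35x + 7) / (x + 6)
Step 1: -5x^2 * (x + 6) = -5x^3 - 30x^2; subtract.
Step 2: -6x * (x + 6) = -6x^2 - 36x; subtract.
Step 3: 1 * (x + 6) = x + 6; subtract.
Quotient: -5x^2 - 6x + 1, Remainder: 1


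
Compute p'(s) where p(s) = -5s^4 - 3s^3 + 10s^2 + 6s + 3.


Apply the power rule term by term:
  d/ds(-5s^4) = -20s^3
  d/ds(-3s^3) = -9s^2
  d/ds(10s^2) = 20s
  d/ds(6s) = 6
  d/ds(3) = 0
p'(s) = -20s^3 - 9s^2 + 20s + 6


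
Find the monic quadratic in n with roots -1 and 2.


p(n) = (n + 1)(n - 2)
Expand: n^2 - n - 2


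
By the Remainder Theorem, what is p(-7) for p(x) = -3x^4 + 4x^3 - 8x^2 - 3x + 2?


By the Remainder Theorem, the remainder equals p(-7):
  -3*(-7)^4 = -7203
  4*(-7)^3 = -1372
  -8*(-7)^2 = -392
  -3*(-7)^1 = 21
  constant: 2
Sum: -7203 - 1372 - 392 + 21 + 2 = -8944


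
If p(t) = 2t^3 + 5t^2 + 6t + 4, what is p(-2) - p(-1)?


p(-2) = -4
p(-1) = 1
p(-2) - p(-1) = -4 - 1 = -5


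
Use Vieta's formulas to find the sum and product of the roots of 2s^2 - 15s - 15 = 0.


For as^2+bs+c=0: sum = -b/a, product = c/a.
a=2, b=-15, c=-15
Sum = -(-15)/2 = 15/2
Product = (-15)/2 = -15/2


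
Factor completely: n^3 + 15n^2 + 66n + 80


Try integer roots (divisors of 80). n=-8: p(-8)=0.
Divide out (n + 8): quotient is n^2 + 7n + 10.
Factor the quadratic: (n + 5)(n + 2)
Result: (n + 8)(n + 5)(n + 2)


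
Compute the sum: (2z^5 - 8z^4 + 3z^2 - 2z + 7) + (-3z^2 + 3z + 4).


Align terms by degree and add:
  2z^5 - 8z^4 + 3z^2 - 2z + 7
  -3z^2 + 3z + 4
= 2z^5 - 8z^4 + z + 11


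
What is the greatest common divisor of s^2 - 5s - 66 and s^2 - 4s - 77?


Factor each:
  s^2 - 5s - 66 = (s - 11)(s + 6)
  s^2 - 4s - 77 = (s - 11)(s + 7)
Common monic factor: s - 11


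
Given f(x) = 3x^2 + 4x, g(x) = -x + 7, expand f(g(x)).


Substitute g(x) into f:
f(g(x)) = 3*(-x + 7)^2 + 4*(-x + 7)
(-x + 7)^2 = x^2 - 14x + 49
Expand and combine: 3x^2 - 46x + 175


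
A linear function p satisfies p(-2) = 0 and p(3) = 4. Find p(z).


p(z) = mz + b. Using p(-2)=0, p(3)=4:
m = (0 - 4)/(-2 - 3) = -4/-5 = 4/5
b = 0 - m*(-2) = 0 + 8/5 = 8/5
p(z) = (4/5)z + (8/5)


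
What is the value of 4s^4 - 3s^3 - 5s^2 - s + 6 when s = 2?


Using direct substitution:
  4 * (2)^4 = 64
  -3 * (2)^3 = -24
  -5 * (2)^2 = -20
  -1 * (2)^1 = -2
  constant: 6
Sum = 64 - 24 - 20 - 2 + 6 = 24


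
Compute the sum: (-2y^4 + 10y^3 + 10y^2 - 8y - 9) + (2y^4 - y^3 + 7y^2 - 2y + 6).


Align terms by degree and add:
  -2y^4 + 10y^3 + 10y^2 - 8y - 9
+ 2y^4 - y^3 + 7y^2 - 2y + 6
= 9y^3 + 17y^2 - 10y - 3


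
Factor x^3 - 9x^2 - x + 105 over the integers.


Try integer roots (divisors of 105). x=-3: p(-3)=0.
Divide out (x + 3): quotient is x^2 - 12x + 35.
Factor the quadratic: (x - 5)(x - 7)
Result: (x + 3)(x - 5)(x - 7)


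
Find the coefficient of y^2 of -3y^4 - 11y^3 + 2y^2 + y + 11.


Read off the coefficient of y^2: 2


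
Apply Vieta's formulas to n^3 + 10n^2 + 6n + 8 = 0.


Monic cubic n^3+bn^2+cn+d=0: sum=-b, pairwise sum=c, product=-d.
b=10, c=6, d=8
r1+r2+r3 = -10
r1r2+r1r3+r2r3 = 6
r1r2r3 = -8


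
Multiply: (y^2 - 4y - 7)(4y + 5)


Distribute each term of the first polynomial:
  (y^2)(4y + 5) = 4y^3 + 5y^2
  (-4y)(4y + 5) = -16y^2 - 20y
  (-7)(4y + 5) = -28y - 35
Sum: 4y^3 - 11y^2 - 48y - 35


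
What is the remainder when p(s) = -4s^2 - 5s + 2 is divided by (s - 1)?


By the Remainder Theorem, the remainder equals p(1):
  -4*(1)^2 = -4
  -5*(1)^1 = -5
  constant: 2
Sum: -4 - 5 + 2 = -7


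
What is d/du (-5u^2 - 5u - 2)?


Apply the power rule term by term:
  d/du(-5u^2) = -10u
  d/du(-5u) = -5
  d/du(-2) = 0
p'(u) = -10u - 5


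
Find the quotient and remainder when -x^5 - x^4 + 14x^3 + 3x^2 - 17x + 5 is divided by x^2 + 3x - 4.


(-x^5 - x^4 + 14x^3 + 3x^2 - 17x + 5) / (x^2 + 3x - 4)
Step 1: -x^3 * (x^2 + 3x - 4) = -x^5 - 3x^4 + 4x^3; subtract.
Step 2: 2x^2 * (x^2 + 3x - 4) = 2x^4 + 6x^3 - 8x^2; subtract.
Step 3: 4x * (x^2 + 3x - 4) = 4x^3 + 12x^2 - 16x; subtract.
Step 4: -1 * (x^2 + 3x - 4) = -x^2 - 3x + 4; subtract.
Quotient: -x^3 + 2x^2 + 4x - 1, Remainder: 2x + 1


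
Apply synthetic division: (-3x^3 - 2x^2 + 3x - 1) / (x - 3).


Synthetic division with c = 3. Coefficients: -3, -2, 3, -1
Bring down -3.
  -3 * 3 = -9; -9 - 2 = -11
  -11 * 3 = -33; -33 + 3 = -30
  -30 * 3 = -90; -90 - 1 = -91
Quotient: -3x^2 - 11x - 30, Remainder: -91


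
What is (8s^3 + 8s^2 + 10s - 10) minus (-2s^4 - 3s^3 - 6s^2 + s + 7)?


Distribute the minus sign:
  (8s^3 + 8s^2 + 10s - 10)
- (-2s^4 - 3s^3 - 6s^2 + s + 7)
Negate second polynomial: 2s^4 + 3s^3 + 6s^2 - s - 7
Add: 2s^4 + 11s^3 + 14s^2 + 9s - 17


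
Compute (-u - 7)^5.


Expand (-u - 7)^5 by repeated multiplication:
  (-u - 7)^2 = u^2 + 14u + 49
  (-u - 7)^3 = -u^3 - 21u^2 - 147u - 343
  (-u - 7)^4 = u^4 + 28u^3 + 294u^2 + 1372u + 2401
= -u^5 - 35u^4 - 490u^3 - 3430u^2 - 12005u - 16807


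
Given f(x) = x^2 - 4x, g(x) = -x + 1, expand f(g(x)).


Substitute g(x) into f:
f(g(x)) = 1*(-x + 1)^2 + (-4)*(-x + 1)
(-x + 1)^2 = x^2 - 2x + 1
Expand and combine: x^2 + 2x - 3


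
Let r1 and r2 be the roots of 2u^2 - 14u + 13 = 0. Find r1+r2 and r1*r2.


For au^2+bu+c=0: sum = -b/a, product = c/a.
a=2, b=-14, c=13
Sum = -(-14)/2 = 7
Product = (13)/2 = 13/2


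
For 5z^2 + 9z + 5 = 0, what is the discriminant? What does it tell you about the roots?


D = b^2 - 4ac = (9)^2 - 4(5)(5) = 81 - 100 = -19
Since D < 0: two complex conjugate roots (no real roots)


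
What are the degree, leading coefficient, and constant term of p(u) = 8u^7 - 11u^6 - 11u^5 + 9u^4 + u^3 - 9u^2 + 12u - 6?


Highest power of u is 7, with coefficient 8. Constant term is -6.
Degree = 7, leading coefficient = 8, constant term = -6


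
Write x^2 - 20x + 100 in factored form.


Roots satisfy r1 + r2 = -b/a = 20 and r1*r2 = c/a = 100.
So r1 = 10, r2 = 10.
x^2 - 20x + 100 = (x - r1)(x - r2) = (x - 10)(x - 10)


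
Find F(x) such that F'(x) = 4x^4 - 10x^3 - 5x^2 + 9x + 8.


Reverse power rule on each term:
  ∫ 4x^4 dx = (4/5)x^5
  ∫ -10x^3 dx = -(5/2)x^4
  ∫ -5x^2 dx = -(5/3)x^3
  ∫ 9x dx = (9/2)x^2
  ∫ 8 dx = 8x
F(x) = (4/5)x^5 - (5/2)x^4 - (5/3)x^3 + (9/2)x^2 + 8x + C


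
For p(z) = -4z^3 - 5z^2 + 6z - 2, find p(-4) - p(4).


p(-4) = 150
p(4) = -314
p(-4) - p(4) = 150 + 314 = 464


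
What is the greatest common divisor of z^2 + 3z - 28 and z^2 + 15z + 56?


Factor each:
  z^2 + 3z - 28 = (z + 7)(z - 4)
  z^2 + 15z + 56 = (z + 7)(z + 8)
Common monic factor: z + 7


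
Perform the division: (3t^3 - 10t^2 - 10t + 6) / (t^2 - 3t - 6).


(3t^3 - 10t^2 - 10t + 6) / (t^2 - 3t - 6)
Step 1: 3t * (t^2 - 3t - 6) = 3t^3 - 9t^2 - 18t; subtract.
Step 2: -1 * (t^2 - 3t - 6) = -t^2 + 3t + 6; subtract.
Quotient: 3t - 1, Remainder: 5t


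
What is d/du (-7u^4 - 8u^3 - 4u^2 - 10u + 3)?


Apply the power rule term by term:
  d/du(-7u^4) = -28u^3
  d/du(-8u^3) = -24u^2
  d/du(-4u^2) = -8u
  d/du(-10u) = -10
  d/du(3) = 0
p'(u) = -28u^3 - 24u^2 - 8u - 10


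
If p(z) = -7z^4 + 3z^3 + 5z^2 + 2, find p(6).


Using direct substitution:
  -7 * (6)^4 = -9072
  3 * (6)^3 = 648
  5 * (6)^2 = 180
  0 * (6)^1 = 0
  constant: 2
Sum = -9072 + 648 + 180 + 0 + 2 = -8242


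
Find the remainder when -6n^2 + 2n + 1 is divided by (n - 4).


By the Remainder Theorem, the remainder equals p(4):
  -6*(4)^2 = -96
  2*(4)^1 = 8
  constant: 1
Sum: -96 + 8 + 1 = -87


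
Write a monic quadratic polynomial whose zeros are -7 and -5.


p(y) = (y + 7)(y + 5)
Expand: y^2 + 12y + 35


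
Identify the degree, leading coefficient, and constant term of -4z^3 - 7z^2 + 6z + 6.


Highest power of z is 3, with coefficient -4. Constant term is 6.
Degree = 3, leading coefficient = -4, constant term = 6


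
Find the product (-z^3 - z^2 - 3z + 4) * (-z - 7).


Distribute each term of the first polynomial:
  (-z^3)(-z - 7) = z^4 + 7z^3
  (-z^2)(-z - 7) = z^3 + 7z^2
  (-3z)(-z - 7) = 3z^2 + 21z
  (4)(-z - 7) = -4z - 28
Sum: z^4 + 8z^3 + 10z^2 + 17z - 28


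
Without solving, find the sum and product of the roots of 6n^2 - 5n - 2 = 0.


For an^2+bn+c=0: sum = -b/a, product = c/a.
a=6, b=-5, c=-2
Sum = -(-5)/6 = 5/6
Product = (-2)/6 = -1/3


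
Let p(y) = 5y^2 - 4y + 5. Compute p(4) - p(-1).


p(4) = 69
p(-1) = 14
p(4) - p(-1) = 69 - 14 = 55


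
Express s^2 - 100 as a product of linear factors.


Roots satisfy r1 + r2 = -b/a = 0 and r1*r2 = c/a = -100.
So r1 = -10, r2 = 10.
s^2 - 100 = (s - r1)(s - r2) = (s + 10)(s - 10)


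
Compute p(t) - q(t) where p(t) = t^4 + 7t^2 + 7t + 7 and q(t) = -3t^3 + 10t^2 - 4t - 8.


Distribute the minus sign:
  (t^4 + 7t^2 + 7t + 7)
- (-3t^3 + 10t^2 - 4t - 8)
Negate second polynomial: 3t^3 - 10t^2 + 4t + 8
Add: t^4 + 3t^3 - 3t^2 + 11t + 15


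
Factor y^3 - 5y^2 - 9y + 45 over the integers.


Try integer roots (divisors of 45). y=5: p(5)=0.
Divide out (y - 5): quotient is y^2 - 9.
Factor the quadratic: (y + 3)(y - 3)
Result: (y - 5)(y + 3)(y - 3)


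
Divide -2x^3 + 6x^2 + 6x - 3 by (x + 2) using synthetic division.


Synthetic division with c = -2. Coefficients: -2, 6, 6, -3
Bring down -2.
  -2 * -2 = 4; 4 + 6 = 10
  10 * -2 = -20; -20 + 6 = -14
  -14 * -2 = 28; 28 - 3 = 25
Quotient: -2x^2 + 10x - 14, Remainder: 25


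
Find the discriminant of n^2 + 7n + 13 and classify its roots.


D = b^2 - 4ac = (7)^2 - 4(1)(13) = 49 - 52 = -3
Since D < 0: two complex conjugate roots (no real roots)


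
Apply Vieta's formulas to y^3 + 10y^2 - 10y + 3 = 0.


Monic cubic y^3+by^2+cy+d=0: sum=-b, pairwise sum=c, product=-d.
b=10, c=-10, d=3
r1+r2+r3 = -10
r1r2+r1r3+r2r3 = -10
r1r2r3 = -3


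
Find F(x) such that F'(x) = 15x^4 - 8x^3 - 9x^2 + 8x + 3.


Reverse power rule on each term:
  ∫ 15x^4 dx = 3x^5
  ∫ -8x^3 dx = -2x^4
  ∫ -9x^2 dx = -3x^3
  ∫ 8x dx = 4x^2
  ∫ 3 dx = 3x
F(x) = 3x^5 - 2x^4 - 3x^3 + 4x^2 + 3x + C


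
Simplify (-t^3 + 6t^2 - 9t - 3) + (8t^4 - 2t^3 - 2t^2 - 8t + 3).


Align terms by degree and add:
  -t^3 + 6t^2 - 9t - 3
+ 8t^4 - 2t^3 - 2t^2 - 8t + 3
= 8t^4 - 3t^3 + 4t^2 - 17t


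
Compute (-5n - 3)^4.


Expand (-5n - 3)^4 by repeated multiplication:
  (-5n - 3)^2 = 25n^2 + 30n + 9
  (-5n - 3)^3 = -125n^3 - 225n^2 - 135n - 27
= 625n^4 + 1500n^3 + 1350n^2 + 540n + 81


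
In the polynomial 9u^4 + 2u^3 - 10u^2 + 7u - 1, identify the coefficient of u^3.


Read off the coefficient of u^3: 2


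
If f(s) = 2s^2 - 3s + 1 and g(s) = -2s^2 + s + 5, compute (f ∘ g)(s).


Substitute g(s) into f:
f(g(s)) = 2*(-2s^2 + s + 5)^2 + (-3)*(-2s^2 + s + 5) + 1
(-2s^2 + s + 5)^2 = 4s^4 - 4s^3 - 19s^2 + 10s + 25
Expand and combine: 8s^4 - 8s^3 - 32s^2 + 17s + 36


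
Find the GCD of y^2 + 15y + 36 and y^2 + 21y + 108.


Factor each:
  y^2 + 15y + 36 = (y + 12)(y + 3)
  y^2 + 21y + 108 = (y + 12)(y + 9)
Common monic factor: y + 12


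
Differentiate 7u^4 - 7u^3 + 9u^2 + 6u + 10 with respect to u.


Apply the power rule term by term:
  d/du(7u^4) = 28u^3
  d/du(-7u^3) = -21u^2
  d/du(9u^2) = 18u
  d/du(6u) = 6
  d/du(10) = 0
p'(u) = 28u^3 - 21u^2 + 18u + 6


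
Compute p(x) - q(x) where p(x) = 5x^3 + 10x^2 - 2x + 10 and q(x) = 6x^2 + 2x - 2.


Distribute the minus sign:
  (5x^3 + 10x^2 - 2x + 10)
- (6x^2 + 2x - 2)
Negate second polynomial: -6x^2 - 2x + 2
Add: 5x^3 + 4x^2 - 4x + 12


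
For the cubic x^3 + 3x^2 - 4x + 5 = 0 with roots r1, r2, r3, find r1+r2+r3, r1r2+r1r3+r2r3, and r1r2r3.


Monic cubic x^3+bx^2+cx+d=0: sum=-b, pairwise sum=c, product=-d.
b=3, c=-4, d=5
r1+r2+r3 = -3
r1r2+r1r3+r2r3 = -4
r1r2r3 = -5


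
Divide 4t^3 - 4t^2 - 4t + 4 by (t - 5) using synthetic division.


Synthetic division with c = 5. Coefficients: 4, -4, -4, 4
Bring down 4.
  4 * 5 = 20; 20 - 4 = 16
  16 * 5 = 80; 80 - 4 = 76
  76 * 5 = 380; 380 + 4 = 384
Quotient: 4t^2 + 16t + 76, Remainder: 384


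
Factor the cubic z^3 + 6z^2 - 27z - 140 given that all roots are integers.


Try integer roots (divisors of -140). z=-7: p(-7)=0.
Divide out (z + 7): quotient is z^2 - z - 20.
Factor the quadratic: (z - 5)(z + 4)
Result: (z + 7)(z - 5)(z + 4)
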